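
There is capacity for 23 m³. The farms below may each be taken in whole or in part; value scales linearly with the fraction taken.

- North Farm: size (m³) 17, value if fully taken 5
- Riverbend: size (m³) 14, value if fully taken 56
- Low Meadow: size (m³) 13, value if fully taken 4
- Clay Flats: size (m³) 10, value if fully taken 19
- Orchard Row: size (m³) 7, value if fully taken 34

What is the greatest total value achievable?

Rank by value-to-size ratio: Orchard Row 34/7≈4.86, Riverbend 56/14≈4, Clay Flats 19/10≈1.9, Low Meadow 4/13≈0.308, North Farm 5/17≈0.294.
Take all of Orchard Row (7 m³, value 34) — 16 m³ left.
Take all of Riverbend (14 m³, value 56) — 2 m³ left.
Only 2 m³ remain; take 2/10 of Clay Flats for value 19×2/10 = 3.8.
Total value = 93.8.

93.8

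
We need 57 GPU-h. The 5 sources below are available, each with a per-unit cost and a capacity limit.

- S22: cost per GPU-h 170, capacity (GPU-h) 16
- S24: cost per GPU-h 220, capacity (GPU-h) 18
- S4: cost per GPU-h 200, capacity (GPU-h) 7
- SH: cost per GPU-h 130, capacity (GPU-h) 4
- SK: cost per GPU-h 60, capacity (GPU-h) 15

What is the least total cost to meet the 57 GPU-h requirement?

8840

Use sources in increasing cost order.
SK at 60: take all 15 GPU-h — 42 still needed.
Take 4 from SH at 130 — need 38 more.
S22 (170): use full 16 — 22 GPU-h to go.
S4 (200): use full 7 — 15 GPU-h to go.
Take 15 from S24 at 220 to finish.
Cost = 15×60 + 4×130 + 16×170 + 7×200 + 15×220 = 8840.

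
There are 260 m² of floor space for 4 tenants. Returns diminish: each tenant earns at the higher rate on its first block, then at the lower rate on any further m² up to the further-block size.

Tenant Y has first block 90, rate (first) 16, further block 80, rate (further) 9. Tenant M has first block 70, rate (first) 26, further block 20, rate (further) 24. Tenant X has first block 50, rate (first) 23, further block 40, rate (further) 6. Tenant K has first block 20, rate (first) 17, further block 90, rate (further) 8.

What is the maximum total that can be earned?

5320

Order all 8 blocks by rate: Tenant M/T1 26 > Tenant M/T2 24 > Tenant X/T1 23 > Tenant K/T1 17 > Tenant Y/T1 16 > Tenant Y/T2 9 > Tenant K/T2 8 > Tenant X/T2 6.
Tenant M T1 at 26: fill all 70 — 190 left.
Fill Tenant M T2 block (20 at 24) — 170 left.
Tenant X/T1 (23): +50 — 120 left.
Tenant K T1 at 17: fill all 20 — 100 left.
Tenant Y T1 at 16: fill all 90 — 10 left.
Tenant Y/T2: +10 of 80 at 9; pool empty.
Total = 26×70 + 24×20 + 23×50 + 17×20 + 16×90 + 9×10 = 5320.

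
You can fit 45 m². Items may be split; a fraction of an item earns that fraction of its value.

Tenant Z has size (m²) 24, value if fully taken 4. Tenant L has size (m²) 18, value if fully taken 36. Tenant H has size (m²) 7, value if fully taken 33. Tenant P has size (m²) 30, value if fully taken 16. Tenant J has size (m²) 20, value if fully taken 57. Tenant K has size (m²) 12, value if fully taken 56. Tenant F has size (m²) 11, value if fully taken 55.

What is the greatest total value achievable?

Sort by value density: Tenant F 55/11≈5, Tenant H 33/7≈4.71, Tenant K 56/12≈4.67, Tenant J 57/20≈2.85, Tenant L 36/18≈2, Tenant P 16/30≈0.533, Tenant Z 4/24≈0.167.
Take all of Tenant F (11 m², value 55) ; 34 m² left.
Take all of Tenant H (7 m², value 33) ; 27 m² left.
Take all of Tenant K (12 m², value 56) ; 15 m² left.
Fill the last 15 m² with part of Tenant J: 15/20 of it earns 42.75.
Total value = 186.75.

186.75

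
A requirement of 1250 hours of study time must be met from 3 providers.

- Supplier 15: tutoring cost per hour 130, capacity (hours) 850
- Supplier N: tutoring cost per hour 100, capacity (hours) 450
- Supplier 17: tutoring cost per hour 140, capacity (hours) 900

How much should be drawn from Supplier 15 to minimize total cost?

Fill from the cheapest provider first.
Supplier N (100): use full 450 ; 800 hours to go.
Supplier 15 at 130: take 800 of its 850 ; requirement met.
Supplier 17: unused.

800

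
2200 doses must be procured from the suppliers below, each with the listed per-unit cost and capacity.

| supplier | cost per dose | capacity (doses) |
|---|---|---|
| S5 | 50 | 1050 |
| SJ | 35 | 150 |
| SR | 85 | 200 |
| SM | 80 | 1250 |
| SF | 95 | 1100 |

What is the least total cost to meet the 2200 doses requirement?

Fill from the cheapest supplier first.
SJ (35): use full 150 — 2050 doses to go.
Take 1050 from S5 at 50 — need 1000 more.
Take 1000 from SM at 80 to finish.
SR, SF: unused.
Cost = 150×35 + 1050×50 + 1000×80 = 137750.

137750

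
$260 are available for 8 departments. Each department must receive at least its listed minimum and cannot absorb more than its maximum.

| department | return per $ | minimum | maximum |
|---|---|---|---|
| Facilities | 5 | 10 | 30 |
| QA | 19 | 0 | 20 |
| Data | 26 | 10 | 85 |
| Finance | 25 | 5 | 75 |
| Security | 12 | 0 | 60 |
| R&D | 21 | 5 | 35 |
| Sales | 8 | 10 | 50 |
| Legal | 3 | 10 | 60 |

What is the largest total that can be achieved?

5540

Meeting every minimum uses 10+0+10+5+0+5+10+10 = 50 $, leaving 210.
Rank by return per $: Data 26 > Finance 25 > R&D 21 > QA 19 > Security 12 > Sales 8 > Facilities 5 > Legal 3.
Data takes 75 more to reach its cap of 85 ; 135 left.
Give Finance 70 more to hit its cap of 75 ; 65 left.
R&D takes 30 more to reach its cap of 35 ; 35 left.
Give QA 20 more to hit its cap of 20 ; 15 left.
Security: +15 (room for 60) → 15. Pool exhausted.
Total = 5×10 + 19×20 + 26×85 + 25×75 + 12×15 + 21×35 + 8×10 + 3×10 = 5540.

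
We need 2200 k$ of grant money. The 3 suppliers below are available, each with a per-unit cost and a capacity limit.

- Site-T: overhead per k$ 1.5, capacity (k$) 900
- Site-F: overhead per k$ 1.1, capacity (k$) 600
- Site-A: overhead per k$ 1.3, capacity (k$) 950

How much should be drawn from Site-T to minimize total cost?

Fill from the cheapest supplier first.
Take 600 from Site-F at 1.1 → need 1600 more.
Take 950 from Site-A at 1.3 → need 650 more.
Take 650 from Site-T at 1.5 to finish.

650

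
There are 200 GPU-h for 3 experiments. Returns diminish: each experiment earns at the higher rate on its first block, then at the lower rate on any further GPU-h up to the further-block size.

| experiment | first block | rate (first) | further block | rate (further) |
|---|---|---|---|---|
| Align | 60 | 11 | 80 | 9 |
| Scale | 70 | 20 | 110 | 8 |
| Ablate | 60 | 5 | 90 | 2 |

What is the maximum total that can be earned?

Treat each block as its own option and order by rate: Scale/first 20 > Align/first 11 > Align/second 9 > Scale/second 8 > Ablate/first 5 > Ablate/second 2.
Fill Scale first block (70 at 20) → 130 left.
Align first at 11: fill all 60 → 70 left.
Align second at 9: only 70 left, fill 70.
Total = 20×70 + 11×60 + 9×70 = 2690.

2690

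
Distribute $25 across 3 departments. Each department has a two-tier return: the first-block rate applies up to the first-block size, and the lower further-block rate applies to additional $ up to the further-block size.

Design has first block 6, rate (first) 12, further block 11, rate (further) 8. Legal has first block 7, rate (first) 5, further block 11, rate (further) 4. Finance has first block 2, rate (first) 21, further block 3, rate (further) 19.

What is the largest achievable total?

274

Order all 6 blocks by rate: Finance/first 21 > Finance/second 19 > Design/first 12 > Design/second 8 > Legal/first 5 > Legal/second 4.
Finance/first (21): +2 → 23 left.
Finance/second (19): +3 → 20 left.
Fill Design first block (6 at 12) → 14 left.
Fill Design second block (11 at 8) → 3 left.
Legal first at 5: only 3 left, fill 3.
Total = 21×2 + 19×3 + 12×6 + 8×11 + 5×3 = 274.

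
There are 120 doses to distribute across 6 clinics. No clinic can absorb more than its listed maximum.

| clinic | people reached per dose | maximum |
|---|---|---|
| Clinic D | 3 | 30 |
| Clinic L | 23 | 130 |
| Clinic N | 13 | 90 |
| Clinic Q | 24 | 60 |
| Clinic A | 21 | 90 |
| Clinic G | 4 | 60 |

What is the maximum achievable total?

Rank by people reached per dose: Clinic Q 24 > Clinic L 23 > Clinic A 21 > Clinic N 13 > Clinic G 4 > Clinic D 3.
Give Clinic Q 60 to hit its cap of 60 — 60 left.
Only 60 left; Clinic L takes them to reach 60.
Total = 23×60 + 24×60 = 2820.

2820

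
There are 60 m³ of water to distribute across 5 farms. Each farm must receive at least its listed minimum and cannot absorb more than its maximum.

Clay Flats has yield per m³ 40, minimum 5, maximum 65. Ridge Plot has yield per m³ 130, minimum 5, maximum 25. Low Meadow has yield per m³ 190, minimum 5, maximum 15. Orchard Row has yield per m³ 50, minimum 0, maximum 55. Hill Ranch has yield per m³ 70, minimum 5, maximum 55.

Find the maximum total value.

Meeting every minimum uses 5+5+5+0+5 = 20 m³, leaving 40.
Highest yield per m³ first: Low Meadow 190 > Ridge Plot 130 > Hill Ranch 70 > Orchard Row 50 > Clay Flats 40.
Give Low Meadow 10 more to hit its cap of 15 ; 30 left.
Ridge Plot takes 20 more to reach its cap of 25 ; 10 left.
Hill Ranch: +10 (room for 50) → 15. Pool exhausted.
Total = 40×5 + 130×25 + 190×15 + 70×15 = 7350.

7350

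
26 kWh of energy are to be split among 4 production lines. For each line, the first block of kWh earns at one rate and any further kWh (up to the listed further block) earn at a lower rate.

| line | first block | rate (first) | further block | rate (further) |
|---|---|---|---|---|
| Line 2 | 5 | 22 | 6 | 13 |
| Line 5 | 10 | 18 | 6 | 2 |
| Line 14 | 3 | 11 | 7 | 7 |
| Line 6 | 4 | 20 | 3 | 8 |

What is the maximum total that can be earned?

459

Rank every tier by rate: Line 2/tier1 22 > Line 6/tier1 20 > Line 5/tier1 18 > Line 2/tier2 13 > Line 14/tier1 11 > Line 6/tier2 8 > Line 14/tier2 7 > Line 5/tier2 2.
Fill Line 2 tier1 block (5 at 22) — 21 left.
Fill Line 6 tier1 block (4 at 20) — 17 left.
Line 5/tier1 (18): +10 — 7 left.
Line 2/tier2 (13): +6 — 1 left.
Line 14/tier1: +1 of 3 at 11; pool empty.
Total = 22×5 + 20×4 + 18×10 + 13×6 + 11×1 = 459.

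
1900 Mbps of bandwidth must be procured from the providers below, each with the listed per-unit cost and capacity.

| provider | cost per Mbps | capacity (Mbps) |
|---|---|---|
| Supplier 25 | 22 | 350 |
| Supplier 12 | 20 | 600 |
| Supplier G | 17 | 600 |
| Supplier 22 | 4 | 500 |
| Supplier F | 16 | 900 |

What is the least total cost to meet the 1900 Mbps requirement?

24900

Use providers in increasing cost order.
Take 500 from Supplier 22 at 4 → need 1400 more.
Supplier F (16): use full 900 → 500 Mbps to go.
Take 500 from Supplier G at 17 to finish.
Supplier 12, Supplier 25: unused.
Cost = 500×4 + 900×16 + 500×17 = 24900.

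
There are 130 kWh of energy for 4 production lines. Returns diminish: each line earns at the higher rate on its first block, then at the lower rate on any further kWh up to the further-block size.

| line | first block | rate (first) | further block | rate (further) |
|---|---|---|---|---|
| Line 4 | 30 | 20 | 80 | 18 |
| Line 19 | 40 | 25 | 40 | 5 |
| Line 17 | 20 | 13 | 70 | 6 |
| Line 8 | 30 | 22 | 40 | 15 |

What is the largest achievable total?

2800

Order all 8 blocks by rate: Line 19/tier1 25 > Line 8/tier1 22 > Line 4/tier1 20 > Line 4/tier2 18 > Line 8/tier2 15 > Line 17/tier1 13 > Line 17/tier2 6 > Line 19/tier2 5.
Fill Line 19 tier1 block (40 at 25) — 90 left.
Fill Line 8 tier1 block (30 at 22) — 60 left.
Line 4 tier1 at 20: fill all 30 — 30 left.
Line 4 tier2 at 18: only 30 left, fill 30.
Total = 25×40 + 22×30 + 20×30 + 18×30 = 2800.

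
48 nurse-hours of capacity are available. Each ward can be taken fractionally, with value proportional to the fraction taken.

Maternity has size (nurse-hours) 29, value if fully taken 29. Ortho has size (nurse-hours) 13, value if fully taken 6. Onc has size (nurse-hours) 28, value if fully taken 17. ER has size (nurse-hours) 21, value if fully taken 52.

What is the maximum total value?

79

Rank by value-to-size ratio: ER 52/21≈2.48, Maternity 29/29≈1, Onc 17/28≈0.607, Ortho 6/13≈0.462.
All 21 nurse-hours of ER fit (value 52) ; 27 remain.
27 nurse-hours left: a 27/29 share of Maternity gives 29×27/29 = 27.
Total value = 79.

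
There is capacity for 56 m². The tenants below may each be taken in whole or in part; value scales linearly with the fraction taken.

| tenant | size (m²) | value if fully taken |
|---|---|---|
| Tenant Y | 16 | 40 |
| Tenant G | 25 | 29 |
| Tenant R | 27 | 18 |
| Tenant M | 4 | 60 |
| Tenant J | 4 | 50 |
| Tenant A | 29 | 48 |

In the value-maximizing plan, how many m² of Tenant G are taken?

Sort by value density: Tenant M 60/4≈15, Tenant J 50/4≈12.5, Tenant Y 40/16≈2.5, Tenant A 48/29≈1.66, Tenant G 29/25≈1.16, Tenant R 18/27≈0.667.
Tenant M: take in full, 4 m² for value 60 → 52 left.
Take all of Tenant J (4 m², value 50) → 48 m² left.
Tenant Y: take in full, 16 m² for value 40 → 32 left.
Tenant A: take in full, 29 m² for value 48 → 3 left.
Fill the last 3 m² with part of Tenant G: 3/25 of it earns 3.48.

3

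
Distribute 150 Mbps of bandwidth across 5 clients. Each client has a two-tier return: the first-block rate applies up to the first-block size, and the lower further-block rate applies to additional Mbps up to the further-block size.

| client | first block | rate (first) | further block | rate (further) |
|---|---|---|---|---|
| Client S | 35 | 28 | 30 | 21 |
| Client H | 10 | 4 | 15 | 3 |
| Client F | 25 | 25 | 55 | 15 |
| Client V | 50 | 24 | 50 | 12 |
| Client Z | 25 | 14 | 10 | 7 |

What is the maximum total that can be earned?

3585

Order all 10 blocks by rate: Client S/T1 28 > Client F/T1 25 > Client V/T1 24 > Client S/T2 21 > Client F/T2 15 > Client Z/T1 14 > Client V/T2 12 > Client Z/T2 7 > Client H/T1 4 > Client H/T2 3.
Client S T1 at 28: fill all 35 ; 115 left.
Client F/T1 (25): +25 ; 90 left.
Client V/T1 (24): +50 ; 40 left.
Client S T2 at 21: fill all 30 ; 10 left.
Client F T2 at 15: only 10 left, fill 10.
Total = 28×35 + 25×25 + 24×50 + 21×30 + 15×10 = 3585.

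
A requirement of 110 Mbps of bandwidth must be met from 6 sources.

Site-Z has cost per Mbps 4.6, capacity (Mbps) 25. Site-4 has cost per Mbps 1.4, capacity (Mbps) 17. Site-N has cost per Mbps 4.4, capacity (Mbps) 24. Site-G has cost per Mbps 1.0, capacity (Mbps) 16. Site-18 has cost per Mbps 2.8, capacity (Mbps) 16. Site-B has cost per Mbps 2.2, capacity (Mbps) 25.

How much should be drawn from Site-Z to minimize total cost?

Fill from the cheapest source first.
Site-G at 1.0: take all 16 Mbps — 94 still needed.
Site-4 (1.4): use full 17 — 77 Mbps to go.
Take 25 from Site-B at 2.2 — need 52 more.
Site-18 (2.8): use full 16 — 36 Mbps to go.
Site-N (4.4): use full 24 — 12 Mbps to go.
Take 12 from Site-Z at 4.6 to finish.

12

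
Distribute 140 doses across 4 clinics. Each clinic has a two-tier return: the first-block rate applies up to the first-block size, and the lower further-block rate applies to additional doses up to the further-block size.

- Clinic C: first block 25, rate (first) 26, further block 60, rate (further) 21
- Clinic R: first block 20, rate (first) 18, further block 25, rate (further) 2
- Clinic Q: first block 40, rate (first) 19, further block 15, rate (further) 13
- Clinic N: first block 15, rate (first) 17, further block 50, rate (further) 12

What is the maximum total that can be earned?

2940

Treat each block as its own option and order by rate: Clinic C/T1 26 > Clinic C/T2 21 > Clinic Q/T1 19 > Clinic R/T1 18 > Clinic N/T1 17 > Clinic Q/T2 13 > Clinic N/T2 12 > Clinic R/T2 2.
Fill Clinic C T1 block (25 at 26) → 115 left.
Fill Clinic C T2 block (60 at 21) → 55 left.
Clinic Q T1 at 19: fill all 40 → 15 left.
15 remain; put them into Clinic R T1 at 18.
Total = 26×25 + 21×60 + 19×40 + 18×15 = 2940.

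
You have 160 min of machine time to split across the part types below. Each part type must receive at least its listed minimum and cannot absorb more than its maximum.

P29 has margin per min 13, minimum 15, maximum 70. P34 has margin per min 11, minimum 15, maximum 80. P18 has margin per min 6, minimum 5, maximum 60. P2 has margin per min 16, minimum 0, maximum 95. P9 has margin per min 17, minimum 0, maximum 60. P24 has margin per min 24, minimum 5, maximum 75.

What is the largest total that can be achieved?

3040

Meeting every minimum uses 15+15+5+0+0+5 = 40 min, leaving 120.
Rank by margin per min: P24 24 > P9 17 > P2 16 > P29 13 > P34 11 > P18 6.
Give P24 70 more to hit its cap of 75 ; 50 left.
Only 50 left; P9 takes them to reach 50.
Total = 13×15 + 11×15 + 6×5 + 17×50 + 24×75 = 3040.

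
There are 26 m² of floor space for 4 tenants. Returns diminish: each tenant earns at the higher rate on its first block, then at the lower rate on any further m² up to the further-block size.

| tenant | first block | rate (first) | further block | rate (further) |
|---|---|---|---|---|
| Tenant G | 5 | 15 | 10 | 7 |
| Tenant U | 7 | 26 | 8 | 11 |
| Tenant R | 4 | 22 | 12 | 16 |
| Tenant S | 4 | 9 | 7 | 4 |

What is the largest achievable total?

Treat each block as its own option and order by rate: Tenant U/T1 26 > Tenant R/T1 22 > Tenant R/T2 16 > Tenant G/T1 15 > Tenant U/T2 11 > Tenant S/T1 9 > Tenant G/T2 7 > Tenant S/T2 4.
Tenant U/T1 (26): +7 → 19 left.
Tenant R/T1 (22): +4 → 15 left.
Tenant R/T2 (16): +12 → 3 left.
3 remain; put them into Tenant G T1 at 15.
Total = 26×7 + 22×4 + 16×12 + 15×3 = 507.

507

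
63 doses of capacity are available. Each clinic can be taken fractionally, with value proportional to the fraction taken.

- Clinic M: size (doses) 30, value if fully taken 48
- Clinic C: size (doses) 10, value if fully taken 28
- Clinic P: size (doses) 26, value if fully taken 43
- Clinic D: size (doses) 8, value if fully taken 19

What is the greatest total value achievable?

120.4

Best value per unit of size first: Clinic C 28/10≈2.8, Clinic D 19/8≈2.38, Clinic P 43/26≈1.65, Clinic M 48/30≈1.6.
Take all of Clinic C (10 doses, value 28) → 53 doses left.
All 8 doses of Clinic D fit (value 19) → 45 remain.
Take all of Clinic P (26 doses, value 43) → 19 doses left.
Only 19 doses remain; take 19/30 of Clinic M for value 48×19/30 = 30.4.
Total value = 120.4.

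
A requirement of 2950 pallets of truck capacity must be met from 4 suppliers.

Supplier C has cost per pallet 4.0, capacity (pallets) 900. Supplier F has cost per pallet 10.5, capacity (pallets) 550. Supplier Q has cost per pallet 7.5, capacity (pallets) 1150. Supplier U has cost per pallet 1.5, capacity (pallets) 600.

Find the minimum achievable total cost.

Cheapest first:
Supplier U (1.5): use full 600 → 2350 pallets to go.
Supplier C (4.0): use full 900 → 1450 pallets to go.
Take 1150 from Supplier Q at 7.5 → need 300 more.
Take 300 from Supplier F at 10.5 to finish.
Cost = 600×1.5 + 900×4.0 + 1150×7.5 + 300×10.5 = 16275.

16275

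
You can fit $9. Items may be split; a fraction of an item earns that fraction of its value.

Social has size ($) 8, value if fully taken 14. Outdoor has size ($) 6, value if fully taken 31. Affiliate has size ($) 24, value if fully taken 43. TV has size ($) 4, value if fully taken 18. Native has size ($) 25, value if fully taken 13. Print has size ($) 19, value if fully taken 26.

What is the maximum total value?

44.5

Sort by value density: Outdoor 31/6≈5.17, TV 18/4≈4.5, Affiliate 43/24≈1.79, Social 14/8≈1.75, Print 26/19≈1.37, Native 13/25≈0.52.
All 6 $ of Outdoor fit (value 31) ; 3 remain.
Fill the last 3 $ with part of TV: 3/4 of it earns 13.5.
Total value = 44.5.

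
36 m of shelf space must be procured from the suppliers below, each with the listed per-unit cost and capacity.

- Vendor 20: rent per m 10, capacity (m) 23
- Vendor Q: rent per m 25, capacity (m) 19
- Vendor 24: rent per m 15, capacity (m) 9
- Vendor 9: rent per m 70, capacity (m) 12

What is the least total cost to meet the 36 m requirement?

465

Fill from the cheapest supplier first.
Vendor 20 (10): use full 23 → 13 m to go.
Vendor 24 (15): use full 9 → 4 m to go.
Vendor Q at 25: take 4 of its 19 → requirement met.
Vendor 9: unused.
Cost = 23×10 + 9×15 + 4×25 = 465.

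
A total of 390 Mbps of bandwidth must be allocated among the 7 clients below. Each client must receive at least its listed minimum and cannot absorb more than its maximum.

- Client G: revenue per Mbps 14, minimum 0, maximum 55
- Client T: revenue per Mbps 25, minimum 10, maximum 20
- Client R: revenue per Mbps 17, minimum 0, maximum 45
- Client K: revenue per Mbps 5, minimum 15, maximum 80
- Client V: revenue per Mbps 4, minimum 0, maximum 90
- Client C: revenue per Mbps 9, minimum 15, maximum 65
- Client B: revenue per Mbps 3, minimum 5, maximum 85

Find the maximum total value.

Meeting every minimum uses 0+10+0+15+0+15+5 = 45 Mbps, leaving 345.
Order the clients by revenue per Mbps: Client T 25 > Client R 17 > Client G 14 > Client C 9 > Client K 5 > Client V 4 > Client B 3.
Give Client T 10 more to hit its cap of 20 ; 335 left.
Give Client R 45 more to hit its cap of 45 ; 290 left.
Client G takes 55 more to reach its cap of 55 ; 235 left.
Client C: +50 to 65 (cap) ; 185 left.
Client K takes 65 more to reach its cap of 80 ; 120 left.
Client V: +90 to 90 (cap) ; 30 left.
Client B has room for 80 more but only 30 remain, so it gets 35.
Total = 14×55 + 25×20 + 17×45 + 5×80 + 4×90 + 9×65 + 3×35 = 3485.

3485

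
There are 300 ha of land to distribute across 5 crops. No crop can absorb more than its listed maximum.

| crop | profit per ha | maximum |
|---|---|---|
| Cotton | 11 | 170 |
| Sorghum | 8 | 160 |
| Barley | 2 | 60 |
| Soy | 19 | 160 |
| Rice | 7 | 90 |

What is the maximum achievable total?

Order the crops by profit per ha: Soy 19 > Cotton 11 > Sorghum 8 > Rice 7 > Barley 2.
Soy takes 160 to reach its cap of 160 → 140 left.
Only 140 left; Cotton takes them to reach 140.
Total = 11×140 + 19×160 = 4580.

4580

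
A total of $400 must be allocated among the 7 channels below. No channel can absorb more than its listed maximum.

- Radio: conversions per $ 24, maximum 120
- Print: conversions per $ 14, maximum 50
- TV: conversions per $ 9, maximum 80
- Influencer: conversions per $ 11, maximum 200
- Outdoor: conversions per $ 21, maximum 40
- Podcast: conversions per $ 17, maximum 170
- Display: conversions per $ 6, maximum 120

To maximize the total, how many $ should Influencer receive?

20

Highest conversions per $ first: Radio 24 > Outdoor 21 > Podcast 17 > Print 14 > Influencer 11 > TV 9 > Display 6.
Radio: +120 to 120 (cap) → 280 left.
Outdoor: +40 to 40 (cap) → 240 left.
Give Podcast 170 to hit its cap of 170 → 70 left.
Print takes 50 to reach its cap of 50 → 20 left.
Influencer has room for 200 but only 20 remain, so it gets 20.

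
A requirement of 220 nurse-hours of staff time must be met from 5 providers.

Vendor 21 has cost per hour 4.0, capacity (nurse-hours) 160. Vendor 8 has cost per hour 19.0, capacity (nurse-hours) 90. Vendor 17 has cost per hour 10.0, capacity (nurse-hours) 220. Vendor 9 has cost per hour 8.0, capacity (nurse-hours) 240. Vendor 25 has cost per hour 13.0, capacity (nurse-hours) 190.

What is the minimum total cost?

1120

Cheapest first:
Take 160 from Vendor 21 at 4.0 → need 60 more.
Vendor 9 (8.0): take the remaining 60 → done.
Vendor 17, Vendor 25, Vendor 8: unused.
Cost = 160×4.0 + 60×8.0 = 1120.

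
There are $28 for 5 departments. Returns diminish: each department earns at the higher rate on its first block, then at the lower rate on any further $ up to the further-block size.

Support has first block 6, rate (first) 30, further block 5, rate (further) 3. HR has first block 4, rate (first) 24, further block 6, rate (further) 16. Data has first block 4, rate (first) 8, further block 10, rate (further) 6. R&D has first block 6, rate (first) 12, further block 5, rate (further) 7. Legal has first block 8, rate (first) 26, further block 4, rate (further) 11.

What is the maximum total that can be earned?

Treat each block as its own option and order by rate: Support/first 30 > Legal/first 26 > HR/first 24 > HR/second 16 > R&D/first 12 > Legal/second 11 > Data/first 8 > R&D/second 7 > Data/second 6 > Support/second 3.
Fill Support first block (6 at 30) ; 22 left.
Legal first at 26: fill all 8 ; 14 left.
HR/first (24): +4 ; 10 left.
HR/second (16): +6 ; 4 left.
4 remain; put them into R&D first at 12.
Total = 30×6 + 26×8 + 24×4 + 16×6 + 12×4 = 628.

628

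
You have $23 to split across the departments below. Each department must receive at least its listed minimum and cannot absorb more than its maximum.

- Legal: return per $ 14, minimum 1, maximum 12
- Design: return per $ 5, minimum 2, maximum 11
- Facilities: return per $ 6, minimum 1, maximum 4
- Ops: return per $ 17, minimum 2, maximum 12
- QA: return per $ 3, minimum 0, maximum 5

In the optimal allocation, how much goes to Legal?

8

Meeting every minimum uses 1+2+1+2+0 = 6 $, leaving 17.
Order the departments by return per $: Ops 17 > Legal 14 > Facilities 6 > Design 5 > QA 3.
Ops takes 10 more to reach its cap of 12 → 7 left.
Legal: +7 (room for 11) → 8. Pool exhausted.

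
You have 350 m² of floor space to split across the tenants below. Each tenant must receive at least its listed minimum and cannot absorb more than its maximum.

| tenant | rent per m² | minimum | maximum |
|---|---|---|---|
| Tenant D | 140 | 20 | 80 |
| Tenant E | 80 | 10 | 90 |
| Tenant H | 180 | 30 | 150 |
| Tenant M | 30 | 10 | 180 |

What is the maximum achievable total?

46300

Meeting every minimum uses 20+10+30+10 = 70 m², leaving 280.
Rank by rent per m²: Tenant H 180 > Tenant D 140 > Tenant E 80 > Tenant M 30.
Give Tenant H 120 more to hit its cap of 150 — 160 left.
Tenant D takes 60 more to reach its cap of 80 — 100 left.
Give Tenant E 80 more to hit its cap of 90 — 20 left.
Tenant M has room for 170 more but only 20 remain, so it gets 30.
Total = 140×80 + 80×90 + 180×150 + 30×30 = 46300.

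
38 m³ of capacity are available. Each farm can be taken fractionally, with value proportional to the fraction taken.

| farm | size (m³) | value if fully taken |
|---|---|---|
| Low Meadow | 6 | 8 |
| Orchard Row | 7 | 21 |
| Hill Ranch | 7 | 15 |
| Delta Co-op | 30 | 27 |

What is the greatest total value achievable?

60.2

Sort by value density: Orchard Row 21/7≈3, Hill Ranch 15/7≈2.14, Low Meadow 8/6≈1.33, Delta Co-op 27/30≈0.9.
Take all of Orchard Row (7 m³, value 21) ; 31 m³ left.
All 7 m³ of Hill Ranch fit (value 15) ; 24 remain.
All 6 m³ of Low Meadow fit (value 8) ; 18 remain.
Fill the last 18 m³ with part of Delta Co-op: 18/30 of it earns 16.2.
Total value = 60.2.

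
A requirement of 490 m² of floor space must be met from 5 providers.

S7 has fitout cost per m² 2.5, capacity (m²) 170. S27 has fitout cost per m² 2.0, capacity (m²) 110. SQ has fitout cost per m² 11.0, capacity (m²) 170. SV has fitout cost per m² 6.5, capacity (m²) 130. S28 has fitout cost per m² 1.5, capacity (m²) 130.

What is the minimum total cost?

Use providers in increasing cost order.
S28 (1.5): use full 130 — 360 m² to go.
Take 110 from S27 at 2.0 — need 250 more.
Take 170 from S7 at 2.5 — need 80 more.
SV (6.5): take the remaining 80 — done.
SQ: unused.
Cost = 130×1.5 + 110×2.0 + 170×2.5 + 80×6.5 = 1360.

1360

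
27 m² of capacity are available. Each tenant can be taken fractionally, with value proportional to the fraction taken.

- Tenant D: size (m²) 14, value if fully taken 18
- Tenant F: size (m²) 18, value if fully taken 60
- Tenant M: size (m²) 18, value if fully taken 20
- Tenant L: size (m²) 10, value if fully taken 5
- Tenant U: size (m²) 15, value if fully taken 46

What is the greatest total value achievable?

87.6

Sort by value density: Tenant F 60/18≈3.33, Tenant U 46/15≈3.07, Tenant D 18/14≈1.29, Tenant M 20/18≈1.11, Tenant L 5/10≈0.5.
All 18 m² of Tenant F fit (value 60) → 9 remain.
Only 9 m² remain; take 9/15 of Tenant U for value 46×9/15 = 27.6.
Total value = 87.6.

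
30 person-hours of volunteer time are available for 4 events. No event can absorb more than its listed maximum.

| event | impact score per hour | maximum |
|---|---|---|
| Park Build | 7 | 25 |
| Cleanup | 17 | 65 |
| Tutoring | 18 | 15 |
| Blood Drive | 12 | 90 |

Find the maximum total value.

Rank by impact score per hour: Tutoring 18 > Cleanup 17 > Blood Drive 12 > Park Build 7.
Give Tutoring 15 to hit its cap of 15 — 15 left.
Cleanup: +15 (room for 65) → 15. Pool exhausted.
Total = 17×15 + 18×15 = 525.

525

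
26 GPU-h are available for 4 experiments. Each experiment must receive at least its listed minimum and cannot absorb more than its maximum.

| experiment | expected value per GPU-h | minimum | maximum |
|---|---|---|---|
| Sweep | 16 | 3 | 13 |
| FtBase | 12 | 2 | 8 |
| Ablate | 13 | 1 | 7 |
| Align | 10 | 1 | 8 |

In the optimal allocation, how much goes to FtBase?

5

Meeting every minimum uses 3+2+1+1 = 7 GPU-h, leaving 19.
Order the experiments by expected value per GPU-h: Sweep 16 > Ablate 13 > FtBase 12 > Align 10.
Sweep: +10 to 13 (cap) ; 9 left.
Give Ablate 6 more to hit its cap of 7 ; 3 left.
FtBase: +3 (room for 6) → 5. Pool exhausted.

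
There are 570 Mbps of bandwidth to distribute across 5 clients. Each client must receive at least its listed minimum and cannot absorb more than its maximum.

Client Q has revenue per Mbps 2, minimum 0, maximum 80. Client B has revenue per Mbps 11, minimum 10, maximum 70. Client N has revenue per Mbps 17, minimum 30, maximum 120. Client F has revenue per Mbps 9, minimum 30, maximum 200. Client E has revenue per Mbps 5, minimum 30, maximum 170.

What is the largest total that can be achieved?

Meeting every minimum uses 0+10+30+30+30 = 100 Mbps, leaving 470.
Highest revenue per Mbps first: Client N 17 > Client B 11 > Client F 9 > Client E 5 > Client Q 2.
Client N takes 90 more to reach its cap of 120 ; 380 left.
Client B takes 60 more to reach its cap of 70 ; 320 left.
Client F takes 170 more to reach its cap of 200 ; 150 left.
Give Client E 140 more to hit its cap of 170 ; 10 left.
Only 10 left; Client Q takes them to reach 10.
Total = 2×10 + 11×70 + 17×120 + 9×200 + 5×170 = 5480.

5480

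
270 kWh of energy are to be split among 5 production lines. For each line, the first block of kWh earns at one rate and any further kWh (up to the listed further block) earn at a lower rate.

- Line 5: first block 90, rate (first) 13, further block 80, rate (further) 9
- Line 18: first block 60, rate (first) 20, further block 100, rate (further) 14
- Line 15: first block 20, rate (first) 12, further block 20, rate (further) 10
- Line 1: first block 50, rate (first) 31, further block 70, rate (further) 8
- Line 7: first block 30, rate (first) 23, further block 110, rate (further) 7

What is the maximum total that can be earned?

Order all 10 blocks by rate: Line 1/first 31 > Line 7/first 23 > Line 18/first 20 > Line 18/second 14 > Line 5/first 13 > Line 15/first 12 > Line 15/second 10 > Line 5/second 9 > Line 1/second 8 > Line 7/second 7.
Fill Line 1 first block (50 at 31) ; 220 left.
Line 7 first at 23: fill all 30 ; 190 left.
Line 18/first (20): +60 ; 130 left.
Line 18/second (14): +100 ; 30 left.
30 remain; put them into Line 5 first at 13.
Total = 31×50 + 23×30 + 20×60 + 14×100 + 13×30 = 5230.

5230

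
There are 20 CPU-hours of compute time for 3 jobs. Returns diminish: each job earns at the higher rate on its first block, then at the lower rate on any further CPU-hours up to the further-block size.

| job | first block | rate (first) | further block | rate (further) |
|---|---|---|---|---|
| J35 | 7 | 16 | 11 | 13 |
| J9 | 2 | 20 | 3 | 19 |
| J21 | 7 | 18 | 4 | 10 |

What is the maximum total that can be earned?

Order all 6 blocks by rate: J9/T1 20 > J9/T2 19 > J21/T1 18 > J35/T1 16 > J35/T2 13 > J21/T2 10.
J9/T1 (20): +2 ; 18 left.
Fill J9 T2 block (3 at 19) ; 15 left.
J21 T1 at 18: fill all 7 ; 8 left.
J35/T1 (16): +7 ; 1 left.
J35 T2 at 13: only 1 left, fill 1.
Total = 20×2 + 19×3 + 18×7 + 16×7 + 13×1 = 348.

348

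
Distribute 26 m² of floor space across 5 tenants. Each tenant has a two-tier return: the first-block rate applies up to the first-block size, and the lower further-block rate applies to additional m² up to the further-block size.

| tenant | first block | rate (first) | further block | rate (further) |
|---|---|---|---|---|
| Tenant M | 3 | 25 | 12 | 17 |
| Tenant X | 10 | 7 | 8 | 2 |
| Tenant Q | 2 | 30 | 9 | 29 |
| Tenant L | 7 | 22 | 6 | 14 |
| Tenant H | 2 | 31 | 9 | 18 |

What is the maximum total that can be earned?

Treat each block as its own option and order by rate: Tenant H/first 31 > Tenant Q/first 30 > Tenant Q/second 29 > Tenant M/first 25 > Tenant L/first 22 > Tenant H/second 18 > Tenant M/second 17 > Tenant L/second 14 > Tenant X/first 7 > Tenant X/second 2.
Tenant H first at 31: fill all 2 ; 24 left.
Tenant Q first at 30: fill all 2 ; 22 left.
Tenant Q second at 29: fill all 9 ; 13 left.
Fill Tenant M first block (3 at 25) ; 10 left.
Fill Tenant L first block (7 at 22) ; 3 left.
Tenant H second at 18: only 3 left, fill 3.
Total = 31×2 + 30×2 + 29×9 + 25×3 + 22×7 + 18×3 = 666.

666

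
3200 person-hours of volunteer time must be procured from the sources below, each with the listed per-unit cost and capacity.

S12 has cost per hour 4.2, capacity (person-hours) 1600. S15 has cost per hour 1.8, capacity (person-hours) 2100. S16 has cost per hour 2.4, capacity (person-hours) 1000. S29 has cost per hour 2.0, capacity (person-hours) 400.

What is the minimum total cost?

Use sources in increasing cost order.
S15 (1.8): use full 2100 → 1100 person-hours to go.
S29 (2.0): use full 400 → 700 person-hours to go.
S16 at 2.4: take 700 of its 1000 → requirement met.
S12: unused.
Cost = 2100×1.8 + 400×2.0 + 700×2.4 = 6260.

6260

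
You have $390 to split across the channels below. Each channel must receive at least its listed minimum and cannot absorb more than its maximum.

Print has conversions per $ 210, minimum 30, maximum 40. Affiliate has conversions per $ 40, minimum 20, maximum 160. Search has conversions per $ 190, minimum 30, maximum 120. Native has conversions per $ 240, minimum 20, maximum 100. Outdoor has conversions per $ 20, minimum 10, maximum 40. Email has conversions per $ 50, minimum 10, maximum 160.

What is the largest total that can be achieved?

Meeting every minimum uses 30+20+30+20+10+10 = 120 $, leaving 270.
Rank by conversions per $: Native 240 > Print 210 > Search 190 > Email 50 > Affiliate 40 > Outdoor 20.
Native takes 80 more to reach its cap of 100 → 190 left.
Print takes 10 more to reach its cap of 40 → 180 left.
Search: +90 to 120 (cap) → 90 left.
Only 90 left; Email takes them to reach 100.
Total = 210×40 + 40×20 + 190×120 + 240×100 + 20×10 + 50×100 = 61200.

61200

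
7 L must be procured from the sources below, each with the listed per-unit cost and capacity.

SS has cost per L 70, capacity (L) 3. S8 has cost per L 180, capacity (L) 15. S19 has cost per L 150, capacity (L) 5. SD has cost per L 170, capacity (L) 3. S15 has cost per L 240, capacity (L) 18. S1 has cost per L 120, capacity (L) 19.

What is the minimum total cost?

690

Use sources in increasing cost order.
Take 3 from SS at 70 — need 4 more.
Take 4 from S1 at 120 to finish.
S19, SD, S8, S15: unused.
Cost = 3×70 + 4×120 = 690.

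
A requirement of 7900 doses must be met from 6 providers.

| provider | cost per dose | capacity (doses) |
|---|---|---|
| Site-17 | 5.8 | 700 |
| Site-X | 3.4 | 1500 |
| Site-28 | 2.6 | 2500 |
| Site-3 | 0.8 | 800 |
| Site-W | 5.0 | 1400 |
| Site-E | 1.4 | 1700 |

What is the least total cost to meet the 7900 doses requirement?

21620

Fill from the cheapest provider first.
Site-3 at 0.8: take all 800 doses ; 7100 still needed.
Site-E (1.4): use full 1700 ; 5400 doses to go.
Take 2500 from Site-28 at 2.6 ; need 2900 more.
Take 1500 from Site-X at 3.4 ; need 1400 more.
Take 1400 from Site-W at 5.0 ; need 0 more.
Site-17: unused.
Cost = 800×0.8 + 1700×1.4 + 2500×2.6 + 1500×3.4 + 1400×5.0 = 21620.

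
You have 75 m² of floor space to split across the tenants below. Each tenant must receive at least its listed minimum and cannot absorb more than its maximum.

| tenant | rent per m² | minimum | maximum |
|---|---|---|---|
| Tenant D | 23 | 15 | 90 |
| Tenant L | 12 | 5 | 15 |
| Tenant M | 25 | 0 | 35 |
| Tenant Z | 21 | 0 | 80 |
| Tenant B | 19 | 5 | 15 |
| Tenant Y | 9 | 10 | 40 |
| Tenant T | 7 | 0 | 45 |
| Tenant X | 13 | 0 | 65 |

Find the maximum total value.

Meeting every minimum uses 15+5+0+0+5+10+0+0 = 35 m², leaving 40.
Order the tenants by rent per m²: Tenant M 25 > Tenant D 23 > Tenant Z 21 > Tenant B 19 > Tenant X 13 > Tenant L 12 > Tenant Y 9 > Tenant T 7.
Tenant M: +35 to 35 (cap) — 5 left.
Tenant D has room for 75 more but only 5 remain, so it gets 20.
Total = 23×20 + 12×5 + 25×35 + 19×5 + 9×10 = 1580.

1580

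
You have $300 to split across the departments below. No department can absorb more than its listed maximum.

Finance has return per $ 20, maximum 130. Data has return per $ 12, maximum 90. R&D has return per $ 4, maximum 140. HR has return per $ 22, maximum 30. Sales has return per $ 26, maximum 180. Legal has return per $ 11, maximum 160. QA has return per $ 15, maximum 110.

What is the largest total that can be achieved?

7140

Highest return per $ first: Sales 26 > HR 22 > Finance 20 > QA 15 > Data 12 > Legal 11 > R&D 4.
Sales takes 180 to reach its cap of 180 → 120 left.
Give HR 30 to hit its cap of 30 → 90 left.
Only 90 left; Finance takes them to reach 90.
Total = 20×90 + 22×30 + 26×180 = 7140.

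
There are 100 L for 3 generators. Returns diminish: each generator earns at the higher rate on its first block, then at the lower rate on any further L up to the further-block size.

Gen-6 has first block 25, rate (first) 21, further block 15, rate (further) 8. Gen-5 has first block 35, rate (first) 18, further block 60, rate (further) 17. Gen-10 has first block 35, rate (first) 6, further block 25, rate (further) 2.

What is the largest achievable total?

1835

Order all 6 blocks by rate: Gen-6/first 21 > Gen-5/first 18 > Gen-5/second 17 > Gen-6/second 8 > Gen-10/first 6 > Gen-10/second 2.
Gen-6 first at 21: fill all 25 → 75 left.
Gen-5 first at 18: fill all 35 → 40 left.
40 remain; put them into Gen-5 second at 17.
Total = 21×25 + 18×35 + 17×40 = 1835.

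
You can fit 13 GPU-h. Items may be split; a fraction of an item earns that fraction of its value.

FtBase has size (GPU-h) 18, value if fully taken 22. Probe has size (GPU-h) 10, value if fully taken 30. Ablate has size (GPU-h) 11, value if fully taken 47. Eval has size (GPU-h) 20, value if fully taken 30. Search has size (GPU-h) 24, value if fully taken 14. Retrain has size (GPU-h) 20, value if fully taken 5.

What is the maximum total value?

53

Rank by value-to-size ratio: Ablate 47/11≈4.27, Probe 30/10≈3, Eval 30/20≈1.5, FtBase 22/18≈1.22, Search 14/24≈0.583, Retrain 5/20≈0.25.
Take all of Ablate (11 GPU-h, value 47) — 2 GPU-h left.
Only 2 GPU-h remain; take 2/10 of Probe for value 30×2/10 = 6.
Total value = 53.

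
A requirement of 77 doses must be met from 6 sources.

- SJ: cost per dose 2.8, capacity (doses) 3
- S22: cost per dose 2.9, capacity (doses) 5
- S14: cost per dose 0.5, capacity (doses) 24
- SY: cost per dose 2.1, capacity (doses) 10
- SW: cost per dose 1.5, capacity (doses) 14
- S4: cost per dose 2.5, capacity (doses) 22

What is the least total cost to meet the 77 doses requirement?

Cheapest first:
S14 (0.5): use full 24 → 53 doses to go.
SW (1.5): use full 14 → 39 doses to go.
SY at 2.1: take all 10 doses → 29 still needed.
Take 22 from S4 at 2.5 → need 7 more.
Take 3 from SJ at 2.8 → need 4 more.
Take 4 from S22 at 2.9 to finish.
Cost = 24×0.5 + 14×1.5 + 10×2.1 + 22×2.5 + 3×2.8 + 4×2.9 = 129.

129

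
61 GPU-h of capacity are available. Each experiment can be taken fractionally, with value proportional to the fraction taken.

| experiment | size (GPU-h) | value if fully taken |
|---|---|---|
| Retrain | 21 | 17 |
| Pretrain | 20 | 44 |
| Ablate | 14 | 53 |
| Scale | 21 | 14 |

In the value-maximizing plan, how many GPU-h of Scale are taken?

Rank by value-to-size ratio: Ablate 53/14≈3.79, Pretrain 44/20≈2.2, Retrain 17/21≈0.81, Scale 14/21≈0.667.
Ablate: take in full, 14 GPU-h for value 53 ; 47 left.
Take all of Pretrain (20 GPU-h, value 44) ; 27 GPU-h left.
All 21 GPU-h of Retrain fit (value 17) ; 6 remain.
Fill the last 6 GPU-h with part of Scale: 6/21 of it earns 4.

6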